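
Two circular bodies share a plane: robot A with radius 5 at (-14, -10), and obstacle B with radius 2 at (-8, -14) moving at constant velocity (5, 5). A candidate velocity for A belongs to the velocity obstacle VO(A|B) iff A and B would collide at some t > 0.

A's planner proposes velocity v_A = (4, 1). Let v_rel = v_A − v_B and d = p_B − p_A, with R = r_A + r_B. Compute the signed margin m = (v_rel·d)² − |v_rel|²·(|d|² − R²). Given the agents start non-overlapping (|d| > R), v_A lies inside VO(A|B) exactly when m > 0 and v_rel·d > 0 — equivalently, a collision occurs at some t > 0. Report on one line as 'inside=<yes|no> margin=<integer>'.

d = (6, -4),  |d|² = 52;  R = 5+2 = 7,  c = 52−7² = 3
v_rel = (-1, -4),  |v_rel|² = 17;  v_rel·d = (-1)·(6) + (-4)·(-4) = 10
17·t² − 20·t + 3 = 0  ⇒  m = 10² − 17·3 = 49
m = 49 > 0,  v_rel·d = 10 > 0  ⇒  inside

inside=yes margin=49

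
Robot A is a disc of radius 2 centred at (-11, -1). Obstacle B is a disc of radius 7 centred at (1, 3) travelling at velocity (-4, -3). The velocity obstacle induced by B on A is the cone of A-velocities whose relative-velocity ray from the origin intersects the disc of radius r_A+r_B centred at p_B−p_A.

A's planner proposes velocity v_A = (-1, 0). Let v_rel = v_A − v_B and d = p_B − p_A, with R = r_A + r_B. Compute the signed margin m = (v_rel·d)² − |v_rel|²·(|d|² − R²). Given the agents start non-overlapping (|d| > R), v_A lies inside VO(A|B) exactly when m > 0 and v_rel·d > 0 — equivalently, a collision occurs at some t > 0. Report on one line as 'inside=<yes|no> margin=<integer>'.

d = (12, 4),  |d|² = 160;  R = 2+7 = 9,  c = 160−9² = 79
v_rel = (3, 3),  |v_rel|² = 18;  v_rel·d = (3)·(12) + (3)·(4) = 48
18·t² − 96·t + 79 = 0  ⇒  m = 48² − 18·79 = 882
m = 882 > 0,  v_rel·d = 48 > 0  ⇒  inside

inside=yes margin=882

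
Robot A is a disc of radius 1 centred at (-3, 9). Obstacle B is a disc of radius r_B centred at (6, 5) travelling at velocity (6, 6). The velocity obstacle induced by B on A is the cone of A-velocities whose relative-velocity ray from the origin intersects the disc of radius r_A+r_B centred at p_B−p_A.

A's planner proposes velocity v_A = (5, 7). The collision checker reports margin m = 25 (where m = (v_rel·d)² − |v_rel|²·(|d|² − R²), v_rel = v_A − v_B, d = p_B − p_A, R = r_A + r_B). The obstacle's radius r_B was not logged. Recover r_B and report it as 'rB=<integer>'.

m = 25
d = (9, -4);  v_rel = (-1, 1),  |v_rel|² = 2
v_rel×d = (-1)·(-4) − (1)·(9) = -5
since m = R²·2 − (-5)²:  R² = (25 + 25) / 2 = 25
R = √25 = 5  ⇒  r_B = 5 − 1 = 4

rB=4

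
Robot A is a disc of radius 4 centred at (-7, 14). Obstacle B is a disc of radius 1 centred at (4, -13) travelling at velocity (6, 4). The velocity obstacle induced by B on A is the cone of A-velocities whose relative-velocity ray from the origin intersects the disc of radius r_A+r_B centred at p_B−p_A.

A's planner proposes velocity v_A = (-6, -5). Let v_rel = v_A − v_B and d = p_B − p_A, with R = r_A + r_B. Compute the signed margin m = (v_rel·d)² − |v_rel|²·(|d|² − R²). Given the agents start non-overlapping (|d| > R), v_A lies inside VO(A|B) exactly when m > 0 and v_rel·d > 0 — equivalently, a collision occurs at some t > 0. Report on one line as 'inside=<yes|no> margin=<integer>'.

d = (11, -27),  |d|² = 850;  R = 4+1 = 5,  c = 850−5² = 825
v_rel = (-12, -9),  |v_rel|² = 225;  v_rel·d = (-12)·(11) + (-9)·(-27) = 111
225·t² − 222·t + 825 = 0  ⇒  m = 111² − 225·825 = -173304
m = -173304 < 0,  v_rel·d = 111 > 0  ⇒  outside

inside=no margin=-173304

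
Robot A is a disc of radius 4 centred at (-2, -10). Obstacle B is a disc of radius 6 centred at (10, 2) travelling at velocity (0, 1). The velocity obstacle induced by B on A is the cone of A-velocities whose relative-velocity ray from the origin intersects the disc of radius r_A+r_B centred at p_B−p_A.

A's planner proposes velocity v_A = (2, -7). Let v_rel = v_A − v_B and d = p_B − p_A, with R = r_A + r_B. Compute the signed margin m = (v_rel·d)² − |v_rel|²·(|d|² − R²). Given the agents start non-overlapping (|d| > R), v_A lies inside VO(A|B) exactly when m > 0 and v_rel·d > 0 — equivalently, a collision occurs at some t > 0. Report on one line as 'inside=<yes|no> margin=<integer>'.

d = (12, 12),  |d|² = 288;  R = 4+6 = 10,  c = 288−10² = 188
v_rel = (2, -8),  |v_rel|² = 68;  v_rel·d = (2)·(12) + (-8)·(12) = -72
68·t² + 144·t + 188 = 0  ⇒  m = (-72)² − 68·188 = -7600
m = -7600 < 0,  v_rel·d = -72 < 0  ⇒  outside

inside=no margin=-7600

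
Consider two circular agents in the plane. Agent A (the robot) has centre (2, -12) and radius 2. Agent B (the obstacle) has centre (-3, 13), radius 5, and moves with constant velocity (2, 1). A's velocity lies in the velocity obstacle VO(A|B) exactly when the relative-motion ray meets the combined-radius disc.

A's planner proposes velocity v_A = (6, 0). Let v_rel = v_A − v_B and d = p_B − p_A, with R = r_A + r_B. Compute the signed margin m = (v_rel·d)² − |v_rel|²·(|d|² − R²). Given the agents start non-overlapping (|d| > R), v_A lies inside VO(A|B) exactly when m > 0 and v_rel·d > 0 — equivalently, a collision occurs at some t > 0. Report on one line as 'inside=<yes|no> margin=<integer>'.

d = (-5, 25),  |d|² = 650;  R = 2+5 = 7,  c = 650−7² = 601
v_rel = (4, -1),  |v_rel|² = 17;  v_rel·d = (4)·(-5) + (-1)·(25) = -45
17·t² + 90·t + 601 = 0  ⇒  m = (-45)² − 17·601 = -8192
m = -8192 < 0,  v_rel·d = -45 < 0  ⇒  outside

inside=no margin=-8192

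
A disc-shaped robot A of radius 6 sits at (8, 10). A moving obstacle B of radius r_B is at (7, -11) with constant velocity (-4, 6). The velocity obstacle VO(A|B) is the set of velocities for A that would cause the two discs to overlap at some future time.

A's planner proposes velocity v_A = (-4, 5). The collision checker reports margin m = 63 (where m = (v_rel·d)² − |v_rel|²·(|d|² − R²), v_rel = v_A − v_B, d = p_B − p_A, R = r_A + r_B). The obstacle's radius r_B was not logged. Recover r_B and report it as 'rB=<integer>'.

m = 63
d = (-1, -21);  v_rel = (0, -1),  |v_rel|² = 1
v_rel×d = (0)·(-21) − (-1)·(-1) = -1
since m = R²·1 − (-1)²:  R² = (1 + 63) / 1 = 64
R = √64 = 8  ⇒  r_B = 8 − 6 = 2

rB=2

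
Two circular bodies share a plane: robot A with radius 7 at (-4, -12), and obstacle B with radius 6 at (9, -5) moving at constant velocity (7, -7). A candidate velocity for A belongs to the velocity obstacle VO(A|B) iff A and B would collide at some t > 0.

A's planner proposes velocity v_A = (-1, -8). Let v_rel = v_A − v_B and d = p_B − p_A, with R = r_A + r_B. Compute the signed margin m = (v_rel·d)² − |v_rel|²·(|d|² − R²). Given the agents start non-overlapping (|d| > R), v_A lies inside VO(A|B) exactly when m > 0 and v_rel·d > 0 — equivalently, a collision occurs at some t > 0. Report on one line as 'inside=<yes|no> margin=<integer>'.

d = (13, 7),  |d|² = 218;  R = 7+6 = 13,  c = 218−13² = 49
v_rel = (-8, -1),  |v_rel|² = 65;  v_rel·d = (-8)·(13) + (-1)·(7) = -111
65·t² + 222·t + 49 = 0  ⇒  m = (-111)² − 65·49 = 9136
m = 9136 > 0,  v_rel·d = -111 < 0  ⇒  outside

inside=no margin=9136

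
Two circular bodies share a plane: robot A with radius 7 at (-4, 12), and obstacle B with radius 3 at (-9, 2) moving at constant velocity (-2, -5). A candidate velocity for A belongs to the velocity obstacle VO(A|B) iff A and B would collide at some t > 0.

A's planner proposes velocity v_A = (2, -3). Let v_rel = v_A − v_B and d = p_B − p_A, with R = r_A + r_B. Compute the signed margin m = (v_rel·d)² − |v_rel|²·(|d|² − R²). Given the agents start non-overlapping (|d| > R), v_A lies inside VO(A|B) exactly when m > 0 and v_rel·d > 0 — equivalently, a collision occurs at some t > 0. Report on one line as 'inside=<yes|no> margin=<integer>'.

d = (-5, -10),  |d|² = 125;  R = 7+3 = 10,  c = 125−10² = 25
v_rel = (4, 2),  |v_rel|² = 20;  v_rel·d = (4)·(-5) + (2)·(-10) = -40
20·t² + 80·t + 25 = 0  ⇒  m = (-40)² − 20·25 = 1100
m = 1100 > 0,  v_rel·d = -40 < 0  ⇒  outside

inside=no margin=1100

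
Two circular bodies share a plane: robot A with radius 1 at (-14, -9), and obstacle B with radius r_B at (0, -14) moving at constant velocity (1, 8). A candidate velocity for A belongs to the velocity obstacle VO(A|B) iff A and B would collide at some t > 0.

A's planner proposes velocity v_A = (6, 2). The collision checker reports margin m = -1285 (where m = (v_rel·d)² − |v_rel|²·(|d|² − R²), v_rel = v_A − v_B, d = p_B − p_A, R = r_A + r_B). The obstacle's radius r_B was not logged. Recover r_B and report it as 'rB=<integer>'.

m = -1285
d = (14, -5);  v_rel = (5, -6),  |v_rel|² = 61
v_rel×d = (5)·(-5) − (-6)·(14) = 59
since m = R²·61 − 59²:  R² = (3481 + -1285) / 61 = 36
R = √36 = 6  ⇒  r_B = 6 − 1 = 5

rB=5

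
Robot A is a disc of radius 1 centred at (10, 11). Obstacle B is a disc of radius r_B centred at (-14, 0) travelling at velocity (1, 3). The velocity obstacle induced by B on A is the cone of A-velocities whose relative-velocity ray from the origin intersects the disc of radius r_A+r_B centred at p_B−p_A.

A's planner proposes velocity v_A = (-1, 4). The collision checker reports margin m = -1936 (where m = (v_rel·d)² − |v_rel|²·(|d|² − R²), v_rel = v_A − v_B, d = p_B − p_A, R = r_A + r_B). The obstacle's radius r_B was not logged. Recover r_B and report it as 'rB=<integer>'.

m = -1936
d = (-24, -11);  v_rel = (-2, 1),  |v_rel|² = 5
v_rel×d = (-2)·(-11) − (1)·(-24) = 46
since m = R²·5 − 46²:  R² = (2116 + -1936) / 5 = 36
R = √36 = 6  ⇒  r_B = 6 − 1 = 5

rB=5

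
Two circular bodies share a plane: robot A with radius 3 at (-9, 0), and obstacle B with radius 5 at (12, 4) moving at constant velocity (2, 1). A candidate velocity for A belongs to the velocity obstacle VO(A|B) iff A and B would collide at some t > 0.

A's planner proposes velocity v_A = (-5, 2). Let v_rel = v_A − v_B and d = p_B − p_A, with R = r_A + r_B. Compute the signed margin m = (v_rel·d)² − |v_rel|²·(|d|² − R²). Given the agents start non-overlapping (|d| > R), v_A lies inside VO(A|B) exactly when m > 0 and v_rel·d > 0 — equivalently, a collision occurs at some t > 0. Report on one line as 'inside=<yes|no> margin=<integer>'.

d = (21, 4),  |d|² = 457;  R = 3+5 = 8,  c = 457−8² = 393
v_rel = (-7, 1),  |v_rel|² = 50;  v_rel·d = (-7)·(21) + (1)·(4) = -143
50·t² + 286·t + 393 = 0  ⇒  m = (-143)² − 50·393 = 799
m = 799 > 0,  v_rel·d = -143 < 0  ⇒  outside

inside=no margin=799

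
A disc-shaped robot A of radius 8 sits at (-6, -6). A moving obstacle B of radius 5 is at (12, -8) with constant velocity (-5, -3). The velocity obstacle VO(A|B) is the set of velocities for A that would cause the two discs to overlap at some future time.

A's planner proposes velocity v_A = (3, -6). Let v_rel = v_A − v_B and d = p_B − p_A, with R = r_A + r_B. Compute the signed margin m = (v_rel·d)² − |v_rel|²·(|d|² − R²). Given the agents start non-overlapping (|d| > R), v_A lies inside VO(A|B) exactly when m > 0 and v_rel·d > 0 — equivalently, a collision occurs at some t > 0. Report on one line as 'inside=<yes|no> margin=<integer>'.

d = (18, -2),  |d|² = 328;  R = 8+5 = 13,  c = 328−13² = 159
v_rel = (8, -3),  |v_rel|² = 73;  v_rel·d = (8)·(18) + (-3)·(-2) = 150
73·t² − 300·t + 159 = 0  ⇒  m = 150² − 73·159 = 10893
m = 10893 > 0,  v_rel·d = 150 > 0  ⇒  inside

inside=yes margin=10893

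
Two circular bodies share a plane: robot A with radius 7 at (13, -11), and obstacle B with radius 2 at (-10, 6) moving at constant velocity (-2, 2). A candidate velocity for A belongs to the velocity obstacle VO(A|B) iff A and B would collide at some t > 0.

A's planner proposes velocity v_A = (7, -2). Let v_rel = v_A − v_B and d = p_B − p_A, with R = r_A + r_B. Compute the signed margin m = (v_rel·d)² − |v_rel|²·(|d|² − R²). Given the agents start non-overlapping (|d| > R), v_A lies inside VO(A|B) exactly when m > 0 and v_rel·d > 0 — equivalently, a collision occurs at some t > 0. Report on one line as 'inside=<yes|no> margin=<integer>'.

d = (-23, 17),  |d|² = 818;  R = 7+2 = 9,  c = 818−9² = 737
v_rel = (9, -4),  |v_rel|² = 97;  v_rel·d = (9)·(-23) + (-4)·(17) = -275
97·t² + 550·t + 737 = 0  ⇒  m = (-275)² − 97·737 = 4136
m = 4136 > 0,  v_rel·d = -275 < 0  ⇒  outside

inside=no margin=4136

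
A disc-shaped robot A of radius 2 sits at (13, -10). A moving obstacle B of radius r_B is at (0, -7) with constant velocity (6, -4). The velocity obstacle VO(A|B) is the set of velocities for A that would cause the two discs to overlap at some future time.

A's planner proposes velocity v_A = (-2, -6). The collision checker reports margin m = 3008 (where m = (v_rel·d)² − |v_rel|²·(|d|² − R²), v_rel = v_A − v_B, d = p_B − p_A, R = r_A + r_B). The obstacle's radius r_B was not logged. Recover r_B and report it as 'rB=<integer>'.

m = 3008
d = (-13, 3);  v_rel = (-8, -2),  |v_rel|² = 68
v_rel×d = (-8)·(3) − (-2)·(-13) = -50
since m = R²·68 − (-50)²:  R² = (2500 + 3008) / 68 = 81
R = √81 = 9  ⇒  r_B = 9 − 2 = 7

rB=7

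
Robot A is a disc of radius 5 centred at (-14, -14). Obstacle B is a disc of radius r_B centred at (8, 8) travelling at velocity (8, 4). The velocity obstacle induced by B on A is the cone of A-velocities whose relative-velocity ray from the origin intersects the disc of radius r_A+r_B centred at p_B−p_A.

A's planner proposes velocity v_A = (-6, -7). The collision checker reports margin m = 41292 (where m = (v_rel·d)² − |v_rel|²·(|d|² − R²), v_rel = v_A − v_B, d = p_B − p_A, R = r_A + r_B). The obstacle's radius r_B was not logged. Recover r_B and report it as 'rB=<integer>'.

m = 41292
d = (22, 22);  v_rel = (-14, -11),  |v_rel|² = 317
v_rel×d = (-14)·(22) − (-11)·(22) = -66
since m = R²·317 − (-66)²:  R² = (4356 + 41292) / 317 = 144
R = √144 = 12  ⇒  r_B = 12 − 5 = 7

rB=7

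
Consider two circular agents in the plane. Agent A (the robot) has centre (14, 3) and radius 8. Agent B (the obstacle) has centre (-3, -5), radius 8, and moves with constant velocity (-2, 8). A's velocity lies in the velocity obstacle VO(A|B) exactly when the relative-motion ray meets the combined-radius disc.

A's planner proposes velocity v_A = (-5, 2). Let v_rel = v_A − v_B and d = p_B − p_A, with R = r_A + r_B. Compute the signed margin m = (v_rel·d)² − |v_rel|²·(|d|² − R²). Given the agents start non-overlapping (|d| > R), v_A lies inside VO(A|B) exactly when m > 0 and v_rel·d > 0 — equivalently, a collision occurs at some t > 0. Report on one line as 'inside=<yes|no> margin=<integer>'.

d = (-17, -8),  |d|² = 353;  R = 8+8 = 16,  c = 353−16² = 97
v_rel = (-3, -6),  |v_rel|² = 45;  v_rel·d = (-3)·(-17) + (-6)·(-8) = 99
45·t² − 198·t + 97 = 0  ⇒  m = 99² − 45·97 = 5436
m = 5436 > 0,  v_rel·d = 99 > 0  ⇒  inside

inside=yes margin=5436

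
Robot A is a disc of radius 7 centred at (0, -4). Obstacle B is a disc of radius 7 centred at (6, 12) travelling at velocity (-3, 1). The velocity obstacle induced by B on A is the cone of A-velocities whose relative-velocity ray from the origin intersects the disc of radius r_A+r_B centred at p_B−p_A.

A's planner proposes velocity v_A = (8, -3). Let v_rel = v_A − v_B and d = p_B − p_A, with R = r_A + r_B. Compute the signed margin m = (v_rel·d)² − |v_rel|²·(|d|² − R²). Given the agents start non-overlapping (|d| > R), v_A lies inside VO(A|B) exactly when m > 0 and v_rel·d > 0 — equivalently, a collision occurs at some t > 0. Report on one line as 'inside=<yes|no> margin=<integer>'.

d = (6, 16),  |d|² = 292;  R = 7+7 = 14,  c = 292−14² = 96
v_rel = (11, -4),  |v_rel|² = 137;  v_rel·d = (11)·(6) + (-4)·(16) = 2
137·t² − 4·t + 96 = 0  ⇒  m = 2² − 137·96 = -13148
m = -13148 < 0,  v_rel·d = 2 > 0  ⇒  outside

inside=no margin=-13148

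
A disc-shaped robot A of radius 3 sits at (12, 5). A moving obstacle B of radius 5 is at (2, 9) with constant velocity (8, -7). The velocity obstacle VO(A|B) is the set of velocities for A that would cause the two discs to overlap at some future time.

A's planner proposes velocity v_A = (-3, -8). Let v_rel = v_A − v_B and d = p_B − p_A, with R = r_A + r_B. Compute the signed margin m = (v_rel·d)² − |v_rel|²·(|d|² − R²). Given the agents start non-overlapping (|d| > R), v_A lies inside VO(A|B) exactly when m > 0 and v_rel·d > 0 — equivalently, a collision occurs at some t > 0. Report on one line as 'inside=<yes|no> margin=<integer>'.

d = (-10, 4),  |d|² = 116;  R = 3+5 = 8,  c = 116−8² = 52
v_rel = (-11, -1),  |v_rel|² = 122;  v_rel·d = (-11)·(-10) + (-1)·(4) = 106
122·t² − 212·t + 52 = 0  ⇒  m = 106² − 122·52 = 4892
m = 4892 > 0,  v_rel·d = 106 > 0  ⇒  inside

inside=yes margin=4892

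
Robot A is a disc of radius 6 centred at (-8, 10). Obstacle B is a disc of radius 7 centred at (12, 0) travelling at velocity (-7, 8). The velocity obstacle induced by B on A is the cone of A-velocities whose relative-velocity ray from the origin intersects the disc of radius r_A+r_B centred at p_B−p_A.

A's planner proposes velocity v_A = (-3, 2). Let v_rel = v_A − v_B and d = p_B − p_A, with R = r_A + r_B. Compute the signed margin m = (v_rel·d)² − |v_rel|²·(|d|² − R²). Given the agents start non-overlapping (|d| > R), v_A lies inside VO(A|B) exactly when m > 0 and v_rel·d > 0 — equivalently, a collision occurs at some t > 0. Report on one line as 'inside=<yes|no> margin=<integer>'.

d = (20, -10),  |d|² = 500;  R = 6+7 = 13,  c = 500−13² = 331
v_rel = (4, -6),  |v_rel|² = 52;  v_rel·d = (4)·(20) + (-6)·(-10) = 140
52·t² − 280·t + 331 = 0  ⇒  m = 140² − 52·331 = 2388
m = 2388 > 0,  v_rel·d = 140 > 0  ⇒  inside

inside=yes margin=2388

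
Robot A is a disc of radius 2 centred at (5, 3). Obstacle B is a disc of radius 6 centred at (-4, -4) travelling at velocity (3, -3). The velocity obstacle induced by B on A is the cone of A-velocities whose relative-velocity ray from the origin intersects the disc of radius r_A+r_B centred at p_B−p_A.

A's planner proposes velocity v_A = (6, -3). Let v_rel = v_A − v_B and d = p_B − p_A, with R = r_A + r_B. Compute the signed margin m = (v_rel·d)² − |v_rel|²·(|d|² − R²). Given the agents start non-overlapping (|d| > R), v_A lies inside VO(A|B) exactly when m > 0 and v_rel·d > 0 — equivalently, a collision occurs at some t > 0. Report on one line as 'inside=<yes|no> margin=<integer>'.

d = (-9, -7),  |d|² = 130;  R = 2+6 = 8,  c = 130−8² = 66
v_rel = (3, 0),  |v_rel|² = 9;  v_rel·d = (3)·(-9) + (0)·(-7) = -27
9·t² + 54·t + 66 = 0  ⇒  m = (-27)² − 9·66 = 135
m = 135 > 0,  v_rel·d = -27 < 0  ⇒  outside

inside=no margin=135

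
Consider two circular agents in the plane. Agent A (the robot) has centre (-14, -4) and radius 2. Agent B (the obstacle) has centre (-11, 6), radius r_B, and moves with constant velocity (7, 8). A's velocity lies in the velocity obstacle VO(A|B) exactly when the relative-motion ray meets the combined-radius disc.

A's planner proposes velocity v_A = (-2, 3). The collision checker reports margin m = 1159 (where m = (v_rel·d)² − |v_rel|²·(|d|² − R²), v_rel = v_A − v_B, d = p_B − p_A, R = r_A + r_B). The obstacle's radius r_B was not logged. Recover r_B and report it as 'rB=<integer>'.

m = 1159
d = (3, 10);  v_rel = (-9, -5),  |v_rel|² = 106
v_rel×d = (-9)·(10) − (-5)·(3) = -75
since m = R²·106 − (-75)²:  R² = (5625 + 1159) / 106 = 64
R = √64 = 8  ⇒  r_B = 8 − 2 = 6

rB=6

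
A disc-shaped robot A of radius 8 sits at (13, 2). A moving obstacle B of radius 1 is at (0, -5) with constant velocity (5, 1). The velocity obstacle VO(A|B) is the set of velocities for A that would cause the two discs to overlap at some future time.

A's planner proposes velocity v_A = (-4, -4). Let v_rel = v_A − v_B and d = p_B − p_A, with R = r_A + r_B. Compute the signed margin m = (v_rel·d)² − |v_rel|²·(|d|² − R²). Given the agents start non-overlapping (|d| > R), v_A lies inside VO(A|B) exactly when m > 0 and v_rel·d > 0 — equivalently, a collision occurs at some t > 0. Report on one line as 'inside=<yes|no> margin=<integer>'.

d = (-13, -7),  |d|² = 218;  R = 8+1 = 9,  c = 218−9² = 137
v_rel = (-9, -5),  |v_rel|² = 106;  v_rel·d = (-9)·(-13) + (-5)·(-7) = 152
106·t² − 304·t + 137 = 0  ⇒  m = 152² − 106·137 = 8582
m = 8582 > 0,  v_rel·d = 152 > 0  ⇒  inside

inside=yes margin=8582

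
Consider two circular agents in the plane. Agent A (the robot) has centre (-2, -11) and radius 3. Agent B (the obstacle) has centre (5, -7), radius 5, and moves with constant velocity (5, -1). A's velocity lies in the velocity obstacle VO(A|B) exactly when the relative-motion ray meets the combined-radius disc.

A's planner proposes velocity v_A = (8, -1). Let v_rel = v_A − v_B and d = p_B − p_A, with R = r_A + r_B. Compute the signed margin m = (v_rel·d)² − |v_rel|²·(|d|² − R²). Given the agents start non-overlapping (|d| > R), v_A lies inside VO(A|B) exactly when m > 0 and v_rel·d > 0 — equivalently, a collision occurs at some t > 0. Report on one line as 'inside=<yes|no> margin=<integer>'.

d = (7, 4),  |d|² = 65;  R = 3+5 = 8,  c = 65−8² = 1
v_rel = (3, 0),  |v_rel|² = 9;  v_rel·d = (3)·(7) + (0)·(4) = 21
9·t² − 42·t + 1 = 0  ⇒  m = 21² − 9·1 = 432
m = 432 > 0,  v_rel·d = 21 > 0  ⇒  inside

inside=yes margin=432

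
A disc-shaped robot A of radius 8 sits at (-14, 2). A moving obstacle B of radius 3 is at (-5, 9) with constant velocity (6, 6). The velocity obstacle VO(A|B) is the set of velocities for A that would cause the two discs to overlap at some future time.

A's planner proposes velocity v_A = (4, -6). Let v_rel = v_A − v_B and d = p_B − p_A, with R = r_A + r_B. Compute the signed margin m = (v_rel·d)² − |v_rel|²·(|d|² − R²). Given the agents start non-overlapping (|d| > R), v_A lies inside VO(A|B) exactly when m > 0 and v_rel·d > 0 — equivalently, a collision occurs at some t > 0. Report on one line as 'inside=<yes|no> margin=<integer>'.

d = (9, 7),  |d|² = 130;  R = 8+3 = 11,  c = 130−11² = 9
v_rel = (-2, -12),  |v_rel|² = 148;  v_rel·d = (-2)·(9) + (-12)·(7) = -102
148·t² + 204·t + 9 = 0  ⇒  m = (-102)² − 148·9 = 9072
m = 9072 > 0,  v_rel·d = -102 < 0  ⇒  outside

inside=no margin=9072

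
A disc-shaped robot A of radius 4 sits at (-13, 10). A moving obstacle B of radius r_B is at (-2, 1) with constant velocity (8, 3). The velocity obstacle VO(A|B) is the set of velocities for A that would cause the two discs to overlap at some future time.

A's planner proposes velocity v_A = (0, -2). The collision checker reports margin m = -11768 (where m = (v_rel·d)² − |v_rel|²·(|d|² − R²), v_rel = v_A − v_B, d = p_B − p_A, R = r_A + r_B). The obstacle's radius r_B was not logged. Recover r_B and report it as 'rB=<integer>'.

m = -11768
d = (11, -9);  v_rel = (-8, -5),  |v_rel|² = 89
v_rel×d = (-8)·(-9) − (-5)·(11) = 127
since m = R²·89 − 127²:  R² = (16129 + -11768) / 89 = 49
R = √49 = 7  ⇒  r_B = 7 − 4 = 3

rB=3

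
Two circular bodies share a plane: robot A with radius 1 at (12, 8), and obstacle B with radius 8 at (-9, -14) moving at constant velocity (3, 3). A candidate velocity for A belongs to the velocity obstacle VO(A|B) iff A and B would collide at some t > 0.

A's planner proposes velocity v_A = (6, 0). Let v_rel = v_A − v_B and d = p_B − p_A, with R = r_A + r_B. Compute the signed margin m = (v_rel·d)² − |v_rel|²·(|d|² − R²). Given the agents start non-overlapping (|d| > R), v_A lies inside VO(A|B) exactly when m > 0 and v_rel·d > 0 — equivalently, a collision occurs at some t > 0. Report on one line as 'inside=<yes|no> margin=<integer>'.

d = (-21, -22),  |d|² = 925;  R = 1+8 = 9,  c = 925−9² = 844
v_rel = (3, -3),  |v_rel|² = 18;  v_rel·d = (3)·(-21) + (-3)·(-22) = 3
18·t² − 6·t + 844 = 0  ⇒  m = 3² − 18·844 = -15183
m = -15183 < 0,  v_rel·d = 3 > 0  ⇒  outside

inside=no margin=-15183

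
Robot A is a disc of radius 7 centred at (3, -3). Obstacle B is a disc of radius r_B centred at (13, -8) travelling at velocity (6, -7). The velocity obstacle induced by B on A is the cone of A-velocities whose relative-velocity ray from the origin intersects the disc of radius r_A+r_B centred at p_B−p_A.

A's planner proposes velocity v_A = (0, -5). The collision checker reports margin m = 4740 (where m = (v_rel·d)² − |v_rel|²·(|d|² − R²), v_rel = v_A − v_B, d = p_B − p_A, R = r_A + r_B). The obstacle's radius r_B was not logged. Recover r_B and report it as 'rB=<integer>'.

m = 4740
d = (10, -5);  v_rel = (-6, 2),  |v_rel|² = 40
v_rel×d = (-6)·(-5) − (2)·(10) = 10
since m = R²·40 − 10²:  R² = (100 + 4740) / 40 = 121
R = √121 = 11  ⇒  r_B = 11 − 7 = 4

rB=4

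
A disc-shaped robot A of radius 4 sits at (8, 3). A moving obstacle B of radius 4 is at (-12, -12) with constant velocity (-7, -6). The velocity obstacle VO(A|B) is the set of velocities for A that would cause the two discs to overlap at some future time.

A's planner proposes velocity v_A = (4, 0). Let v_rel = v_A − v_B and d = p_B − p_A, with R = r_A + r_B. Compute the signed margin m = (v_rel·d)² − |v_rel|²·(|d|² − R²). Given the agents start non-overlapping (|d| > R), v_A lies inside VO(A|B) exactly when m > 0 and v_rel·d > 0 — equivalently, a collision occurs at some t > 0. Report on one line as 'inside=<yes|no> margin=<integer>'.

d = (-20, -15),  |d|² = 625;  R = 4+4 = 8,  c = 625−8² = 561
v_rel = (11, 6),  |v_rel|² = 157;  v_rel·d = (11)·(-20) + (6)·(-15) = -310
157·t² + 620·t + 561 = 0  ⇒  m = (-310)² − 157·561 = 8023
m = 8023 > 0,  v_rel·d = -310 < 0  ⇒  outside

inside=no margin=8023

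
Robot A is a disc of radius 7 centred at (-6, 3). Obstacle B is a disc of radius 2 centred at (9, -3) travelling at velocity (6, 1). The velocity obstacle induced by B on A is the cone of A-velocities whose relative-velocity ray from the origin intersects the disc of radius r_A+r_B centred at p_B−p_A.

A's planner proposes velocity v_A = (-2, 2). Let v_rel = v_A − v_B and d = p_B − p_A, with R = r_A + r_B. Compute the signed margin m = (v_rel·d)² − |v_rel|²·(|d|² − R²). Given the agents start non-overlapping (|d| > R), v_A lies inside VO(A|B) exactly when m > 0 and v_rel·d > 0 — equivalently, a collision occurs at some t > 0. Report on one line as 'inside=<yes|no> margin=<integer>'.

d = (15, -6),  |d|² = 261;  R = 7+2 = 9,  c = 261−9² = 180
v_rel = (-8, 1),  |v_rel|² = 65;  v_rel·d = (-8)·(15) + (1)·(-6) = -126
65·t² + 252·t + 180 = 0  ⇒  m = (-126)² − 65·180 = 4176
m = 4176 > 0,  v_rel·d = -126 < 0  ⇒  outside

inside=no margin=4176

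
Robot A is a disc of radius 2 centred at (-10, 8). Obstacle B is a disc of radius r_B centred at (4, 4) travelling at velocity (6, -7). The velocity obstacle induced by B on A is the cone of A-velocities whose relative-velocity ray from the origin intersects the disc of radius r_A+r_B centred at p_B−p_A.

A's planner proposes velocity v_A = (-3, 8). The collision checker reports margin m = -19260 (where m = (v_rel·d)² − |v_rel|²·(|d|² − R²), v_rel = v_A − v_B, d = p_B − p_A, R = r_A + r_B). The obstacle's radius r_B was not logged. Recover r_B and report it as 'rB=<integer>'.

m = -19260
d = (14, -4);  v_rel = (-9, 15),  |v_rel|² = 306
v_rel×d = (-9)·(-4) − (15)·(14) = -174
since m = R²·306 − (-174)²:  R² = (30276 + -19260) / 306 = 36
R = √36 = 6  ⇒  r_B = 6 − 2 = 4

rB=4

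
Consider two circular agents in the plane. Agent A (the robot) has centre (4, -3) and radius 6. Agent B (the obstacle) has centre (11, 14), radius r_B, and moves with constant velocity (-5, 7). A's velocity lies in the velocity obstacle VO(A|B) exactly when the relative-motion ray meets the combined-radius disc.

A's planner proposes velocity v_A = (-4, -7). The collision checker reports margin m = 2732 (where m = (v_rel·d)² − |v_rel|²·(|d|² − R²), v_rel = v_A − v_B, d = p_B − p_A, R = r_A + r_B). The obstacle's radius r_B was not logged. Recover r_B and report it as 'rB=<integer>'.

m = 2732
d = (7, 17);  v_rel = (1, -14),  |v_rel|² = 197
v_rel×d = (1)·(17) − (-14)·(7) = 115
since m = R²·197 − 115²:  R² = (13225 + 2732) / 197 = 81
R = √81 = 9  ⇒  r_B = 9 − 6 = 3

rB=3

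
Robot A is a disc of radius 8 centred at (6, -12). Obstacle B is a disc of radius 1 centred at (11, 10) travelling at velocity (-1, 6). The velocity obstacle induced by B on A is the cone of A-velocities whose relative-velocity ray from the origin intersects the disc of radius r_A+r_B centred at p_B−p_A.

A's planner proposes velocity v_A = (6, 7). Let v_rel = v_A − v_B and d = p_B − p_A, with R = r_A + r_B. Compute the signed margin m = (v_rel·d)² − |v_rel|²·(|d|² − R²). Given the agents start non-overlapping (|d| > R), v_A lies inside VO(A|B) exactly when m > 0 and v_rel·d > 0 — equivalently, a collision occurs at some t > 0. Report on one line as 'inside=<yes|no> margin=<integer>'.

d = (5, 22),  |d|² = 509;  R = 8+1 = 9,  c = 509−9² = 428
v_rel = (7, 1),  |v_rel|² = 50;  v_rel·d = (7)·(5) + (1)·(22) = 57
50·t² − 114·t + 428 = 0  ⇒  m = 57² − 50·428 = -18151
m = -18151 < 0,  v_rel·d = 57 > 0  ⇒  outside

inside=no margin=-18151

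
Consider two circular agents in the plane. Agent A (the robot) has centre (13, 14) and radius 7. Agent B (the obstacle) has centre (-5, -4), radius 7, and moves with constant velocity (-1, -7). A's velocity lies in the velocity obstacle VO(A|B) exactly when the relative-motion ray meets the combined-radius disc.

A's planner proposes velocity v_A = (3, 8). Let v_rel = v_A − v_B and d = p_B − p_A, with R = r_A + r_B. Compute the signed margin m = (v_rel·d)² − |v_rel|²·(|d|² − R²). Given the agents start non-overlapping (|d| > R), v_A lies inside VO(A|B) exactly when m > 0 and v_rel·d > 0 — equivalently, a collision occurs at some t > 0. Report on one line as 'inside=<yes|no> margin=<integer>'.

d = (-18, -18),  |d|² = 648;  R = 7+7 = 14,  c = 648−14² = 452
v_rel = (4, 15),  |v_rel|² = 241;  v_rel·d = (4)·(-18) + (15)·(-18) = -342
241·t² + 684·t + 452 = 0  ⇒  m = (-342)² − 241·452 = 8032
m = 8032 > 0,  v_rel·d = -342 < 0  ⇒  outside

inside=no margin=8032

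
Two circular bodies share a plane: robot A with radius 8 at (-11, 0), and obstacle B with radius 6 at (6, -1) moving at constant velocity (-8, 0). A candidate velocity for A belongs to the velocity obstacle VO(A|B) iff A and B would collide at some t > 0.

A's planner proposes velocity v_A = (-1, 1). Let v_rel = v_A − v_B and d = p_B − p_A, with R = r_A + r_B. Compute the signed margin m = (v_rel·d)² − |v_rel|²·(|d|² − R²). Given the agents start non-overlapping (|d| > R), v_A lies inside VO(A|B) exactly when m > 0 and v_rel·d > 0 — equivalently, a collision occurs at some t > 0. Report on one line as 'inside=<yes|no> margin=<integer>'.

d = (17, -1),  |d|² = 290;  R = 8+6 = 14,  c = 290−14² = 94
v_rel = (7, 1),  |v_rel|² = 50;  v_rel·d = (7)·(17) + (1)·(-1) = 118
50·t² − 236·t + 94 = 0  ⇒  m = 118² − 50·94 = 9224
m = 9224 > 0,  v_rel·d = 118 > 0  ⇒  inside

inside=yes margin=9224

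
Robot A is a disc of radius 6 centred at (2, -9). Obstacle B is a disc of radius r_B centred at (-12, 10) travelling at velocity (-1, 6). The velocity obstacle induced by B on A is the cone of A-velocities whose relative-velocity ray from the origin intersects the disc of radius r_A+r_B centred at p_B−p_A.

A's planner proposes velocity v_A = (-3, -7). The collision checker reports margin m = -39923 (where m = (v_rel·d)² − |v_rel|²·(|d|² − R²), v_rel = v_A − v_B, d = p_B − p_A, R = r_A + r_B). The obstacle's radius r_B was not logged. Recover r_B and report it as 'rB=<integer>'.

m = -39923
d = (-14, 19);  v_rel = (-2, -13),  |v_rel|² = 173
v_rel×d = (-2)·(19) − (-13)·(-14) = -220
since m = R²·173 − (-220)²:  R² = (48400 + -39923) / 173 = 49
R = √49 = 7  ⇒  r_B = 7 − 6 = 1

rB=1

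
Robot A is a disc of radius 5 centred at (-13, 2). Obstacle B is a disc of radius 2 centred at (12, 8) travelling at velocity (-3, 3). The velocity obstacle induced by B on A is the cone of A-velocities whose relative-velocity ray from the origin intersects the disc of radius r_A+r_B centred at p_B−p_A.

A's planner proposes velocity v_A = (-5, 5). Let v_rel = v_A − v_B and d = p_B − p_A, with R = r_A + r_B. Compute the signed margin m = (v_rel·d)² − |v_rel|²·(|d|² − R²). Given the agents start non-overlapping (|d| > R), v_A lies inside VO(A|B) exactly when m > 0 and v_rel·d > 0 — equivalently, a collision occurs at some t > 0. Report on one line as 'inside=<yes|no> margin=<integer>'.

d = (25, 6),  |d|² = 661;  R = 5+2 = 7,  c = 661−7² = 612
v_rel = (-2, 2),  |v_rel|² = 8;  v_rel·d = (-2)·(25) + (2)·(6) = -38
8·t² + 76·t + 612 = 0  ⇒  m = (-38)² − 8·612 = -3452
m = -3452 < 0,  v_rel·d = -38 < 0  ⇒  outside

inside=no margin=-3452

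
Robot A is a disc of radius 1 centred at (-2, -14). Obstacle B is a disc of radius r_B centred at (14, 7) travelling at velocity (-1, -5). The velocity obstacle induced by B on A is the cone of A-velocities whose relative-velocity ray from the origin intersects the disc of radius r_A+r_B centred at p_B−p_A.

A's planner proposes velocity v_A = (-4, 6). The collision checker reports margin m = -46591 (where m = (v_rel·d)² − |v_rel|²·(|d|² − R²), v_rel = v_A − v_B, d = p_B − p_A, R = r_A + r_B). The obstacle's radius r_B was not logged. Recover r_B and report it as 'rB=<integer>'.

m = -46591
d = (16, 21);  v_rel = (-3, 11),  |v_rel|² = 130
v_rel×d = (-3)·(21) − (11)·(16) = -239
since m = R²·130 − (-239)²:  R² = (57121 + -46591) / 130 = 81
R = √81 = 9  ⇒  r_B = 9 − 1 = 8

rB=8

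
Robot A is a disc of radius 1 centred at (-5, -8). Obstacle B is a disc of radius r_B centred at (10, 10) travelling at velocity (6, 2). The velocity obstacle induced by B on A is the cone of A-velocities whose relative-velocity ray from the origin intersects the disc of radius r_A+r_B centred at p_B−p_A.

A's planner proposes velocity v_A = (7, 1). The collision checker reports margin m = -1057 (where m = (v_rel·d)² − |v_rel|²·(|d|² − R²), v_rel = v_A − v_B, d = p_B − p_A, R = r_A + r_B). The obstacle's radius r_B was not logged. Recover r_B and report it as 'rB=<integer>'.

m = -1057
d = (15, 18);  v_rel = (1, -1),  |v_rel|² = 2
v_rel×d = (1)·(18) − (-1)·(15) = 33
since m = R²·2 − 33²:  R² = (1089 + -1057) / 2 = 16
R = √16 = 4  ⇒  r_B = 4 − 1 = 3

rB=3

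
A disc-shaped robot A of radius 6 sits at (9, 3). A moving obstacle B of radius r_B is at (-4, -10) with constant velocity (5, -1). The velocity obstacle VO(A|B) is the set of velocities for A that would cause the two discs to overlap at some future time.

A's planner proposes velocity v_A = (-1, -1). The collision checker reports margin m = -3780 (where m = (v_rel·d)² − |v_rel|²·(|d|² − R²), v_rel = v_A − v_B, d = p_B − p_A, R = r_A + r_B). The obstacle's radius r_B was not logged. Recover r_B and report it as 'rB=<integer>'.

m = -3780
d = (-13, -13);  v_rel = (-6, 0),  |v_rel|² = 36
v_rel×d = (-6)·(-13) − (0)·(-13) = 78
since m = R²·36 − 78²:  R² = (6084 + -3780) / 36 = 64
R = √64 = 8  ⇒  r_B = 8 − 6 = 2

rB=2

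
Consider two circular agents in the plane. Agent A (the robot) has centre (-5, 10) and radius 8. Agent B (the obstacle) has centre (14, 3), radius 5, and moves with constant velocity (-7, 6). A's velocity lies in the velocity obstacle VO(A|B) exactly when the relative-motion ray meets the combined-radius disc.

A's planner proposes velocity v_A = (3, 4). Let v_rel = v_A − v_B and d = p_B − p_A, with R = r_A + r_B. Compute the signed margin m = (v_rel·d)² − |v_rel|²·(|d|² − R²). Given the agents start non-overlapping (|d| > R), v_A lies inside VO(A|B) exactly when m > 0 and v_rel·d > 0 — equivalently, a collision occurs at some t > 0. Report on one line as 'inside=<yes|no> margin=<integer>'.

d = (19, -7),  |d|² = 410;  R = 8+5 = 13,  c = 410−13² = 241
v_rel = (10, -2),  |v_rel|² = 104;  v_rel·d = (10)·(19) + (-2)·(-7) = 204
104·t² − 408·t + 241 = 0  ⇒  m = 204² − 104·241 = 16552
m = 16552 > 0,  v_rel·d = 204 > 0  ⇒  inside

inside=yes margin=16552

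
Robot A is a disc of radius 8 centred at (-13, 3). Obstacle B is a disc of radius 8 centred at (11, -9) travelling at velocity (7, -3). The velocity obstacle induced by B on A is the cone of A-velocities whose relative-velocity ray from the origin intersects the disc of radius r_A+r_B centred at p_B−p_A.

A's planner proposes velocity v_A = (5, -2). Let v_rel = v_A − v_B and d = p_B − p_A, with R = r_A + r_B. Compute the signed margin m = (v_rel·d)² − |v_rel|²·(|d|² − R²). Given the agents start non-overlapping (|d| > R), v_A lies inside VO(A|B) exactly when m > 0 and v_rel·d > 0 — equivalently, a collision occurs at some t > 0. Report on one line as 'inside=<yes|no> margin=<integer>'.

d = (24, -12),  |d|² = 720;  R = 8+8 = 16,  c = 720−16² = 464
v_rel = (-2, 1),  |v_rel|² = 5;  v_rel·d = (-2)·(24) + (1)·(-12) = -60
5·t² + 120·t + 464 = 0  ⇒  m = (-60)² − 5·464 = 1280
m = 1280 > 0,  v_rel·d = -60 < 0  ⇒  outside

inside=no margin=1280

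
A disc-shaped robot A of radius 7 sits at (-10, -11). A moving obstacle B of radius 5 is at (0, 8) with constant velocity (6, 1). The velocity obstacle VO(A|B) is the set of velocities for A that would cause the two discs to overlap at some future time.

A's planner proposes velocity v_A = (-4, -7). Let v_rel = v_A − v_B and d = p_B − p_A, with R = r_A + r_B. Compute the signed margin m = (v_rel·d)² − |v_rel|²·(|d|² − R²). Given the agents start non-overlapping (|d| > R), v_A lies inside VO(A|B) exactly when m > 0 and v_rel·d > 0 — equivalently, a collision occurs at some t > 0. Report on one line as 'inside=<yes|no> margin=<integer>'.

d = (10, 19),  |d|² = 461;  R = 7+5 = 12,  c = 461−12² = 317
v_rel = (-10, -8),  |v_rel|² = 164;  v_rel·d = (-10)·(10) + (-8)·(19) = -252
164·t² + 504·t + 317 = 0  ⇒  m = (-252)² − 164·317 = 11516
m = 11516 > 0,  v_rel·d = -252 < 0  ⇒  outside

inside=no margin=11516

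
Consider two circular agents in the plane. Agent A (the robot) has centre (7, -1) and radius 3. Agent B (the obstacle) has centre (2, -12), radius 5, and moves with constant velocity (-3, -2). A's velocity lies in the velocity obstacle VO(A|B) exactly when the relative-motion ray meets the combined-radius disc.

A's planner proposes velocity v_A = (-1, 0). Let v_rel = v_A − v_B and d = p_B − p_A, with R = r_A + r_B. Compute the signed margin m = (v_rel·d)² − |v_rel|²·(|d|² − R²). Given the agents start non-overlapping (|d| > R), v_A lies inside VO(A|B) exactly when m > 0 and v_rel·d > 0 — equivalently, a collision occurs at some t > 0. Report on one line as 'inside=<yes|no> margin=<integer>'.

d = (-5, -11),  |d|² = 146;  R = 3+5 = 8,  c = 146−8² = 82
v_rel = (2, 2),  |v_rel|² = 8;  v_rel·d = (2)·(-5) + (2)·(-11) = -32
8·t² + 64·t + 82 = 0  ⇒  m = (-32)² − 8·82 = 368
m = 368 > 0,  v_rel·d = -32 < 0  ⇒  outside

inside=no margin=368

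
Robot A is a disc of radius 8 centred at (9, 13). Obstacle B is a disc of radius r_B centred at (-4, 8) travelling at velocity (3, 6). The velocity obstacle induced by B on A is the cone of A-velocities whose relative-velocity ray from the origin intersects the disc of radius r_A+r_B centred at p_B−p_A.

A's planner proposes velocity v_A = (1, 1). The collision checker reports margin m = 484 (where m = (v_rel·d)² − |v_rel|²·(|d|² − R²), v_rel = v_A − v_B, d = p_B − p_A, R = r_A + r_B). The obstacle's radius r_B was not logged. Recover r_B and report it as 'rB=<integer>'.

m = 484
d = (-13, -5);  v_rel = (-2, -5),  |v_rel|² = 29
v_rel×d = (-2)·(-5) − (-5)·(-13) = -55
since m = R²·29 − (-55)²:  R² = (3025 + 484) / 29 = 121
R = √121 = 11  ⇒  r_B = 11 − 8 = 3

rB=3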